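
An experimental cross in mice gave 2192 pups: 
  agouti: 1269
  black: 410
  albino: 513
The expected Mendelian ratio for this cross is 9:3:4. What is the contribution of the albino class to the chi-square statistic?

Under the 9:3:4 hypothesis (Σ ratio = 16, N = 2192):
  agouti: 2192 × 9/16 = 1233
  black: 2192 × 3/16 = 411
  albino: 2192 × 4/16 = 548
Contribution of albino: (513 − 548)² / 548 = 2.2354

2.235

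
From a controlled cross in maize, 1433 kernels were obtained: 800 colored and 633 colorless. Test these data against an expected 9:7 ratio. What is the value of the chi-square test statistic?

0.104

Total ratio parts = 16. Expected numbers out of 1433:
  colored: 1433 × 9/16 = 806.0625
  colorless: 1433 × 7/16 = 626.9375
χ² = Σ (O − E)² / E
  colored: (800 − 806.0625)² / 806.0625 = 0.0456
  colorless: (633 − 626.9375)² / 626.9375 = 0.0586
χ² = 0.0456 + 0.0586 = 0.1042 ≈ 0.104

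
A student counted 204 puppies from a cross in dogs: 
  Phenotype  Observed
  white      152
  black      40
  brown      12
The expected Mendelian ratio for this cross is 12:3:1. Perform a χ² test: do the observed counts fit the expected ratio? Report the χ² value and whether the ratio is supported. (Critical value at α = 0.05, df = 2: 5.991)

0.131; consistent

Expected counts for N = 204 under a 12:3:1 ratio (total parts = 16):
  white: 204 × 12/16 = 153
  black: 204 × 3/16 = 38.25
  brown: 204 × 1/16 = 12.75
χ² = Σ (O − E)² / E
  white: (152 − 153)² / 153 = 0.0065
  black: (40 − 38.25)² / 38.25 = 0.0801
  brown: (12 − 12.75)² / 12.75 = 0.0441
χ² = 0.0065 + 0.0801 + 0.0441 = 0.1307 ≈ 0.131
Degrees of freedom = 3 − 1 = 2; critical value at α = 0.05 is 5.991.
Since 0.131 < 5.991, we fail to reject the null hypothesis — the data are consistent with the 12:3:1 ratio.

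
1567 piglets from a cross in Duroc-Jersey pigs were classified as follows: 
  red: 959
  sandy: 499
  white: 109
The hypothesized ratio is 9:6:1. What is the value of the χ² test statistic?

Expected counts for N = 1567 under a 9:6:1 ratio (total parts = 16):
  red: 1567 × 9/16 = 881.4375
  sandy: 1567 × 6/16 = 587.625
  white: 1567 × 1/16 = 97.9375
χ² = Σ (O − E)² / E
  red: (959 − 881.4375)² / 881.4375 = 6.8251
  sandy: (499 − 587.625)² / 587.625 = 13.3663
  white: (109 − 97.9375)² / 97.9375 = 1.2496
χ² = 6.8251 + 13.3663 + 1.2496 = 21.441

21.441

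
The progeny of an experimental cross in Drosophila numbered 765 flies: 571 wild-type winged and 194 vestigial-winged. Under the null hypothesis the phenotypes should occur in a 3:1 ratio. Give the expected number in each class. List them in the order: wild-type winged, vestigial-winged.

573.75, 191.25

Total ratio parts = 4. Expected numbers out of 765:
  wild-type winged: 765 × 3/4 = 573.75
  vestigial-winged: 765 × 1/4 = 191.25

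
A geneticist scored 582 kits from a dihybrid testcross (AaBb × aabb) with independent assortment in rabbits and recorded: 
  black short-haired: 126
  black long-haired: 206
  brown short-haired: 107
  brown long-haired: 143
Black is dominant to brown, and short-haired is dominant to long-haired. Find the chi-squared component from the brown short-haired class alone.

10.187

A dihybrid testcross with independent assortment gives a 1:1:1:1 ratio.
Expected counts for N = 582 under a 1:1:1:1 ratio (total parts = 4):
  black short-haired: 582 × 1/4 = 145.5
  black long-haired: 582 × 1/4 = 145.5
  brown short-haired: 582 × 1/4 = 145.5
  brown long-haired: 582 × 1/4 = 145.5
Contribution of brown short-haired: (107 − 145.5)² / 145.5 = 10.1873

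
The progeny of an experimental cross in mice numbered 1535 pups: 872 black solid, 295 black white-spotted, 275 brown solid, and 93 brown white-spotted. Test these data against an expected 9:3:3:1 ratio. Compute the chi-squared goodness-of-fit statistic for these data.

Total ratio parts = 16. Expected numbers out of 1535:
  black solid: 1535 × 9/16 = 863.4375
  black white-spotted: 1535 × 3/16 = 287.8125
  brown solid: 1535 × 3/16 = 287.8125
  brown white-spotted: 1535 × 1/16 = 95.9375
χ² = Σ (O − E)² / E
  black solid: (872 − 863.4375)² / 863.4375 = 0.0849
  black white-spotted: (295 − 287.8125)² / 287.8125 = 0.1795
  brown solid: (275 − 287.8125)² / 287.8125 = 0.5704
  brown white-spotted: (93 − 95.9375)² / 95.9375 = 0.0899
χ² = 0.0849 + 0.1795 + 0.5704 + 0.0899 = 0.9247 ≈ 0.925

0.925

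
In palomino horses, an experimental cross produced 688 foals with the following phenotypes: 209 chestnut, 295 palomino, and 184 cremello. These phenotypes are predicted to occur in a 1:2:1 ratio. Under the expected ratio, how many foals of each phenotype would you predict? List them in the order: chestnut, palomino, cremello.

The 1:2:1 ratio has 4 parts, so with N = 688 the expected counts are:
  chestnut: 688 × 1/4 = 172
  palomino: 688 × 2/4 = 344
  cremello: 688 × 1/4 = 172

172, 344, 172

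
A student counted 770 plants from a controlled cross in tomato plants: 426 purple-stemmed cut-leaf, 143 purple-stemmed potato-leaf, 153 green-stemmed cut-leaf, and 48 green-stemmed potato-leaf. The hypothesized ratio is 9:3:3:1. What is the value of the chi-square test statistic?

Expected counts for N = 770 under a 9:3:3:1 ratio (total parts = 16):
  purple-stemmed cut-leaf: 770 × 9/16 = 433.125
  purple-stemmed potato-leaf: 770 × 3/16 = 144.375
  green-stemmed cut-leaf: 770 × 3/16 = 144.375
  green-stemmed potato-leaf: 770 × 1/16 = 48.125
χ² = Σ (O − E)² / E
  purple-stemmed cut-leaf: (426 − 433.125)² / 433.125 = 0.1172
  purple-stemmed potato-leaf: (143 − 144.375)² / 144.375 = 0.0131
  green-stemmed cut-leaf: (153 − 144.375)² / 144.375 = 0.5153
  green-stemmed potato-leaf: (48 − 48.125)² / 48.125 = 0.0003
χ² = 0.1172 + 0.0131 + 0.5153 + 0.0003 = 0.6459 ≈ 0.646

0.646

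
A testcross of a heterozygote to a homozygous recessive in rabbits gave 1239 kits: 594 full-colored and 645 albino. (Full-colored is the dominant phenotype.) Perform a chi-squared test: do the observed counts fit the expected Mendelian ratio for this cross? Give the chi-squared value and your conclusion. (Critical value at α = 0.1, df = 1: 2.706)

2.099; consistent

A testcross of a heterozygote (Aa × aa) gives a 1:1 phenotypic ratio.
The 1:1 ratio has 2 parts, so with N = 1239 the expected counts are:
  full-colored: 1239 × 1/2 = 619.5
  albino: 1239 × 1/2 = 619.5
χ² = Σ (O − E)² / E
  full-colored: (594 − 619.5)² / 619.5 = 1.0496
  albino: (645 − 619.5)² / 619.5 = 1.0496
χ² = 1.0496 + 1.0496 = 2.0992 ≈ 2.099
Degrees of freedom = 2 − 1 = 1; critical value at α = 0.1 is 2.706.
Since 2.099 < 2.706, we fail to reject the null hypothesis — the data are consistent with the 1:1 ratio.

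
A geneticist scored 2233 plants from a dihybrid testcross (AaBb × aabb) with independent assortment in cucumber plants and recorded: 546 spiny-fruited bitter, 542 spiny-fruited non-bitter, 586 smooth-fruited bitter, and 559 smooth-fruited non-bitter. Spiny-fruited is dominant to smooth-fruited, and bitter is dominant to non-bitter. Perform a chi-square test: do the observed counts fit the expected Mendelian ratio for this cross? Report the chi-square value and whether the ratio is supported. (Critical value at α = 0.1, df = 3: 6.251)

A dihybrid testcross with independent assortment gives a 1:1:1:1 ratio.
The 1:1:1:1 ratio has 4 parts, so with N = 2233 the expected counts are:
  spiny-fruited bitter: 2233 × 1/4 = 558.25
  spiny-fruited non-bitter: 2233 × 1/4 = 558.25
  smooth-fruited bitter: 2233 × 1/4 = 558.25
  smooth-fruited non-bitter: 2233 × 1/4 = 558.25
χ² = Σ (O − E)² / E
  spiny-fruited bitter: (546 − 558.25)² / 558.25 = 0.2688
  spiny-fruited non-bitter: (542 − 558.25)² / 558.25 = 0.4730
  smooth-fruited bitter: (586 − 558.25)² / 558.25 = 1.3794
  smooth-fruited non-bitter: (559 − 558.25)² / 558.25 = 0.0010
χ² = 0.2688 + 0.4730 + 1.3794 + 0.0010 = 2.1222 ≈ 2.122
Degrees of freedom = 4 − 1 = 3; critical value at α = 0.1 is 6.251.
Since 2.122 < 6.251, we fail to reject the null hypothesis — the data are consistent with the 1:1:1:1 ratio.

2.122; consistent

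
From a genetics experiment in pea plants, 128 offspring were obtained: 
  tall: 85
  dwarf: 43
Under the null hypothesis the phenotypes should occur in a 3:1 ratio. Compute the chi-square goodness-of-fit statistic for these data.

Expected counts for N = 128 under a 3:1 ratio (total parts = 4):
  tall: 128 × 3/4 = 96
  dwarf: 128 × 1/4 = 32
χ² = Σ (O − E)² / E
  tall: (85 − 96)² / 96 = 1.2604
  dwarf: (43 − 32)² / 32 = 3.7812
χ² = 1.2604 + 3.7812 = 5.0416 ≈ 5.042

5.042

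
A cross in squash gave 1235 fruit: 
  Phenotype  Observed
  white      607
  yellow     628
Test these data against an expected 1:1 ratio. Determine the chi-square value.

0.357

Total ratio parts = 2. Expected numbers out of 1235:
  white: 1235 × 1/2 = 617.5
  yellow: 1235 × 1/2 = 617.5
χ² = Σ (O − E)² / E
  white: (607 − 617.5)² / 617.5 = 0.1785
  yellow: (628 − 617.5)² / 617.5 = 0.1785
χ² = 0.1785 + 0.1785 = 0.357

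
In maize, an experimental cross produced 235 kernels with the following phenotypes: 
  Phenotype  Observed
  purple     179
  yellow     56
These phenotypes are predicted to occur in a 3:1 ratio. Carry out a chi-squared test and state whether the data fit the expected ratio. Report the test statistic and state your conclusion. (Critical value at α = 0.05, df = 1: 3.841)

Under the 3:1 hypothesis (Σ ratio = 4, N = 235):
  purple: 235 × 3/4 = 176.25
  yellow: 235 × 1/4 = 58.75
χ² = Σ (O − E)² / E
  purple: (179 − 176.25)² / 176.25 = 0.0429
  yellow: (56 − 58.75)² / 58.75 = 0.1287
χ² = 0.0429 + 0.1287 = 0.1716 ≈ 0.172
Degrees of freedom = 2 − 1 = 1; critical value at α = 0.05 is 3.841.
Since 0.172 < 3.841, we fail to reject the null hypothesis — the data are consistent with the 3:1 ratio.

0.172; consistent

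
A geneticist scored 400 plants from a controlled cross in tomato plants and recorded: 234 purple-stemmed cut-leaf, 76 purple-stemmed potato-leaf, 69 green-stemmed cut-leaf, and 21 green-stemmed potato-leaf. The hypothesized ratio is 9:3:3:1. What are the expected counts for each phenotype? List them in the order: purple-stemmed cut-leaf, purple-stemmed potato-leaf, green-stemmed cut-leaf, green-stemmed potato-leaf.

Under the 9:3:3:1 hypothesis (Σ ratio = 16, N = 400):
  purple-stemmed cut-leaf: 400 × 9/16 = 225
  purple-stemmed potato-leaf: 400 × 3/16 = 75
  green-stemmed cut-leaf: 400 × 3/16 = 75
  green-stemmed potato-leaf: 400 × 1/16 = 25

225, 75, 75, 25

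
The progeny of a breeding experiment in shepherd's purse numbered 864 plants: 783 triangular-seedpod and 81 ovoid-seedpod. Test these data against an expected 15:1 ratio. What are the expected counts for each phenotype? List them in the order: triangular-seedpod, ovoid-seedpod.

The 15:1 ratio has 16 parts, so with N = 864 the expected counts are:
  triangular-seedpod: 864 × 15/16 = 810
  ovoid-seedpod: 864 × 1/16 = 54

810, 54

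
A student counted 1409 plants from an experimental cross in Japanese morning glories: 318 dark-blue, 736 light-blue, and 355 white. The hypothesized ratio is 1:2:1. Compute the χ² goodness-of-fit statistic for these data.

Total ratio parts = 4. Expected numbers out of 1409:
  dark-blue: 1409 × 1/4 = 352.25
  light-blue: 1409 × 2/4 = 704.5
  white: 1409 × 1/4 = 352.25
χ² = Σ (O − E)² / E
  dark-blue: (318 − 352.25)² / 352.25 = 3.3302
  light-blue: (736 − 704.5)² / 704.5 = 1.4084
  white: (355 − 352.25)² / 352.25 = 0.0215
χ² = 3.3302 + 1.4084 + 0.0215 = 4.7601 ≈ 4.760

4.760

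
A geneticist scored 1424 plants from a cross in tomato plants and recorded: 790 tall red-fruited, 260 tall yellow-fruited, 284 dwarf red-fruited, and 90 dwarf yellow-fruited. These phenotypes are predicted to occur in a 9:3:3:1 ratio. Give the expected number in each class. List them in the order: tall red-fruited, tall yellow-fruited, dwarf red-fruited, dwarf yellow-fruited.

Expected counts for N = 1424 under a 9:3:3:1 ratio (total parts = 16):
  tall red-fruited: 1424 × 9/16 = 801
  tall yellow-fruited: 1424 × 3/16 = 267
  dwarf red-fruited: 1424 × 3/16 = 267
  dwarf yellow-fruited: 1424 × 1/16 = 89

801, 267, 267, 89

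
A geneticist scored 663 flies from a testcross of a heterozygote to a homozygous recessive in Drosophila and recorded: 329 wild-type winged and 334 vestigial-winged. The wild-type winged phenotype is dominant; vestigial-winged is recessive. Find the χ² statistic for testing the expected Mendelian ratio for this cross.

0.038

A testcross of a heterozygote (Aa × aa) gives a 1:1 phenotypic ratio.
Total ratio parts = 2. Expected numbers out of 663:
  wild-type winged: 663 × 1/2 = 331.5
  vestigial-winged: 663 × 1/2 = 331.5
χ² = Σ (O − E)² / E
  wild-type winged: (329 − 331.5)² / 331.5 = 0.0189
  vestigial-winged: (334 − 331.5)² / 331.5 = 0.0189
χ² = 0.0189 + 0.0189 = 0.0378 ≈ 0.038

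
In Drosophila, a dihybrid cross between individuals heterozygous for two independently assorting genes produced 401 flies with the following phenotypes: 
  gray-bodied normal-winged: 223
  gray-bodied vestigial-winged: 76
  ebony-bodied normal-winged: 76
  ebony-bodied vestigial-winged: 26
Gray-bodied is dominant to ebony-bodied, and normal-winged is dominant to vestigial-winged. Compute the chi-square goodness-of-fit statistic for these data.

A dihybrid F₂ with independent assortment and complete dominance at both loci gives a 9:3:3:1 phenotypic ratio.
The 9:3:3:1 ratio has 16 parts, so with N = 401 the expected counts are:
  gray-bodied normal-winged: 401 × 9/16 = 225.5625
  gray-bodied vestigial-winged: 401 × 3/16 = 75.1875
  ebony-bodied normal-winged: 401 × 3/16 = 75.1875
  ebony-bodied vestigial-winged: 401 × 1/16 = 25.0625
χ² = Σ (O − E)² / E
  gray-bodied normal-winged: (223 − 225.5625)² / 225.5625 = 0.0291
  gray-bodied vestigial-winged: (76 − 75.1875)² / 75.1875 = 0.0088
  ebony-bodied normal-winged: (76 − 75.1875)² / 75.1875 = 0.0088
  ebony-bodied vestigial-winged: (26 − 25.0625)² / 25.0625 = 0.0351
χ² = 0.0291 + 0.0088 + 0.0088 + 0.0351 = 0.0818 ≈ 0.082

0.082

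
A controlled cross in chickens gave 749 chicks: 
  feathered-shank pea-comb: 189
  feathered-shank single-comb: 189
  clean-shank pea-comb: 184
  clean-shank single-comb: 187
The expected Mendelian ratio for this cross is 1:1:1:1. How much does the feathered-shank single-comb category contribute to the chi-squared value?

Expected counts for N = 749 under a 1:1:1:1 ratio (total parts = 4):
  feathered-shank pea-comb: 749 × 1/4 = 187.25
  feathered-shank single-comb: 749 × 1/4 = 187.25
  clean-shank pea-comb: 749 × 1/4 = 187.25
  clean-shank single-comb: 749 × 1/4 = 187.25
Contribution of feathered-shank single-comb: (189 − 187.25)² / 187.25 = 0.0164

0.016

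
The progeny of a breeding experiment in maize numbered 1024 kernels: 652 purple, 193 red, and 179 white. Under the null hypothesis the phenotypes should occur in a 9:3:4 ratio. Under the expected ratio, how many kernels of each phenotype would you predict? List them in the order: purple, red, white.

576, 192, 256

Total ratio parts = 16. Expected numbers out of 1024:
  purple: 1024 × 9/16 = 576
  red: 1024 × 3/16 = 192
  white: 1024 × 4/16 = 256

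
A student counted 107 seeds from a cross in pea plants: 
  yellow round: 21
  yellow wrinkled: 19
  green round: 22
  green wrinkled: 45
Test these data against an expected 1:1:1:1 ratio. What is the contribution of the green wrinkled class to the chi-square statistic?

The 1:1:1:1 ratio has 4 parts, so with N = 107 the expected counts are:
  yellow round: 107 × 1/4 = 26.75
  yellow wrinkled: 107 × 1/4 = 26.75
  green round: 107 × 1/4 = 26.75
  green wrinkled: 107 × 1/4 = 26.75
Contribution of green wrinkled: (45 − 26.75)² / 26.75 = 12.4509

12.451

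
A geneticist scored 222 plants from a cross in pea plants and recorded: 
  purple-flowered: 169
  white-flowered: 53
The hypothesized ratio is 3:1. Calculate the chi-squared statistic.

0.150

The 3:1 ratio has 4 parts, so with N = 222 the expected counts are:
  purple-flowered: 222 × 3/4 = 166.5
  white-flowered: 222 × 1/4 = 55.5
χ² = Σ (O − E)² / E
  purple-flowered: (169 − 166.5)² / 166.5 = 0.0375
  white-flowered: (53 − 55.5)² / 55.5 = 0.1126
χ² = 0.0375 + 0.1126 = 0.1501 ≈ 0.150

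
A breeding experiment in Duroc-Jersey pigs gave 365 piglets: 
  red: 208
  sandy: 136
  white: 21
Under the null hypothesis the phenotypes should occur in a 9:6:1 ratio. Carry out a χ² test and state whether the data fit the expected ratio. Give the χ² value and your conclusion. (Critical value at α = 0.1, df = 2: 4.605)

0.185; consistent

Expected counts for N = 365 under a 9:6:1 ratio (total parts = 16):
  red: 365 × 9/16 = 205.3125
  sandy: 365 × 6/16 = 136.875
  white: 365 × 1/16 = 22.8125
χ² = Σ (O − E)² / E
  red: (208 − 205.3125)² / 205.3125 = 0.0352
  sandy: (136 − 136.875)² / 136.875 = 0.0056
  white: (21 − 22.8125)² / 22.8125 = 0.1440
χ² = 0.0352 + 0.0056 + 0.1440 = 0.1848 ≈ 0.185
Degrees of freedom = 3 − 1 = 2; critical value at α = 0.1 is 4.605.
Since 0.185 < 4.605, we fail to reject the null hypothesis — the data are consistent with the 9:6:1 ratio.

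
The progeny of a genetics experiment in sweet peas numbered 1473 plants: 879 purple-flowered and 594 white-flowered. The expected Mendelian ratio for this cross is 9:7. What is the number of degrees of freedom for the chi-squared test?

1

A goodness-of-fit test with 2 phenotype classes has df = 2 − 1 = 1.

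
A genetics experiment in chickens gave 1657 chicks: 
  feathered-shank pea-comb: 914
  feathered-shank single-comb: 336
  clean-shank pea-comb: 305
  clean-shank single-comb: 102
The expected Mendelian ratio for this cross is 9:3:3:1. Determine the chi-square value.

Under the 9:3:3:1 hypothesis (Σ ratio = 16, N = 1657):
  feathered-shank pea-comb: 1657 × 9/16 = 932.0625
  feathered-shank single-comb: 1657 × 3/16 = 310.6875
  clean-shank pea-comb: 1657 × 3/16 = 310.6875
  clean-shank single-comb: 1657 × 1/16 = 103.5625
χ² = Σ (O − E)² / E
  feathered-shank pea-comb: (914 − 932.0625)² / 932.0625 = 0.3500
  feathered-shank single-comb: (336 − 310.6875)² / 310.6875 = 2.0623
  clean-shank pea-comb: (305 − 310.6875)² / 310.6875 = 0.1041
  clean-shank single-comb: (102 − 103.5625)² / 103.5625 = 0.0236
χ² = 0.3500 + 2.0623 + 0.1041 + 0.0236 = 2.540

2.540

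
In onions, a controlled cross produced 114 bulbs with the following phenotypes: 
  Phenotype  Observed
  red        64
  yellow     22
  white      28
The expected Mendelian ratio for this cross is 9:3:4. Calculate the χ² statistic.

Under the 9:3:4 hypothesis (Σ ratio = 16, N = 114):
  red: 114 × 9/16 = 64.125
  yellow: 114 × 3/16 = 21.375
  white: 114 × 4/16 = 28.5
χ² = Σ (O − E)² / E
  red: (64 − 64.125)² / 64.125 = 0.0002
  yellow: (22 − 21.375)² / 21.375 = 0.0183
  white: (28 − 28.5)² / 28.5 = 0.0088
χ² = 0.0002 + 0.0183 + 0.0088 = 0.0273 ≈ 0.027

0.027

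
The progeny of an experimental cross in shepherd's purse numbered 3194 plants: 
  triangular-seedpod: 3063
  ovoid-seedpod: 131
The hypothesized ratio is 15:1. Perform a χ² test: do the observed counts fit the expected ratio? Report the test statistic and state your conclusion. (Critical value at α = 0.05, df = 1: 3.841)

Under the 15:1 hypothesis (Σ ratio = 16, N = 3194):
  triangular-seedpod: 3194 × 15/16 = 2994.375
  ovoid-seedpod: 3194 × 1/16 = 199.625
χ² = Σ (O − E)² / E
  triangular-seedpod: (3063 − 2994.375)² / 2994.375 = 1.5727
  ovoid-seedpod: (131 − 199.625)² / 199.625 = 23.5912
χ² = 1.5727 + 23.5912 = 25.1639 ≈ 25.164
Degrees of freedom = 2 − 1 = 1; critical value at α = 0.05 is 3.841.
Since 25.164 > 3.841, we reject the null hypothesis — the data do not fit the 15:1 ratio.

25.164; not consistent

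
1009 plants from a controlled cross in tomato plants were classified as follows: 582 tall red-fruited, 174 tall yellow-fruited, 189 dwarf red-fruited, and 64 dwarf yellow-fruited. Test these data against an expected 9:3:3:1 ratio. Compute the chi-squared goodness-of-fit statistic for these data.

1.601

The 9:3:3:1 ratio has 16 parts, so with N = 1009 the expected counts are:
  tall red-fruited: 1009 × 9/16 = 567.5625
  tall yellow-fruited: 1009 × 3/16 = 189.1875
  dwarf red-fruited: 1009 × 3/16 = 189.1875
  dwarf yellow-fruited: 1009 × 1/16 = 63.0625
χ² = Σ (O − E)² / E
  tall red-fruited: (582 − 567.5625)² / 567.5625 = 0.3673
  tall yellow-fruited: (174 − 189.1875)² / 189.1875 = 1.2192
  dwarf red-fruited: (189 − 189.1875)² / 189.1875 = 0.0002
  dwarf yellow-fruited: (64 − 63.0625)² / 63.0625 = 0.0139
χ² = 0.3673 + 1.2192 + 0.0002 + 0.0139 = 1.6006 ≈ 1.601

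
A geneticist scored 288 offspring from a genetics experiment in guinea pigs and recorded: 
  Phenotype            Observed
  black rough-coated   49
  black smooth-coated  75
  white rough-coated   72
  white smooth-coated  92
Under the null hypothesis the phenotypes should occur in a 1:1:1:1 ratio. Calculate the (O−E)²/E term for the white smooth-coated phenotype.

The 1:1:1:1 ratio has 4 parts, so with N = 288 the expected counts are:
  black rough-coated: 288 × 1/4 = 72
  black smooth-coated: 288 × 1/4 = 72
  white rough-coated: 288 × 1/4 = 72
  white smooth-coated: 288 × 1/4 = 72
Contribution of white smooth-coated: (92 − 72)² / 72 = 5.5556

5.556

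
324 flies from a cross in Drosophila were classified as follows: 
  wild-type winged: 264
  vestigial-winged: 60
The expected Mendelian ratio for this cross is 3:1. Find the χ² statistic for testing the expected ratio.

Under the 3:1 hypothesis (Σ ratio = 4, N = 324):
  wild-type winged: 324 × 3/4 = 243
  vestigial-winged: 324 × 1/4 = 81
χ² = Σ (O − E)² / E
  wild-type winged: (264 − 243)² / 243 = 1.8148
  vestigial-winged: (60 − 81)² / 81 = 5.4444
χ² = 1.8148 + 5.4444 = 7.2592 ≈ 7.259

7.259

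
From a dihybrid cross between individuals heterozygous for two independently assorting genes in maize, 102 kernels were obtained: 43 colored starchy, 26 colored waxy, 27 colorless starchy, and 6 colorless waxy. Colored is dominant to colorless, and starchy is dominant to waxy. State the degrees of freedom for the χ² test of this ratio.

A dihybrid F₂ with independent assortment and complete dominance at both loci gives a 9:3:3:1 phenotypic ratio.
A goodness-of-fit test with 4 phenotype classes has df = 4 − 1 = 3.

3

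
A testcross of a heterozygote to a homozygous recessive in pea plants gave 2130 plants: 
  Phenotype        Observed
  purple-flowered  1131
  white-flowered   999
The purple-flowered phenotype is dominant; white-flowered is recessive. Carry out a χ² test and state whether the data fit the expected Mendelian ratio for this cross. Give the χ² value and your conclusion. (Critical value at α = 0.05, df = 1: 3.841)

8.180; not consistent

A testcross of a heterozygote (Aa × aa) gives a 1:1 phenotypic ratio.
The 1:1 ratio has 2 parts, so with N = 2130 the expected counts are:
  purple-flowered: 2130 × 1/2 = 1065
  white-flowered: 2130 × 1/2 = 1065
χ² = Σ (O − E)² / E
  purple-flowered: (1131 − 1065)² / 1065 = 4.0901
  white-flowered: (999 − 1065)² / 1065 = 4.0901
χ² = 4.0901 + 4.0901 = 8.1802 ≈ 8.180
Degrees of freedom = 2 − 1 = 1; critical value at α = 0.05 is 3.841.
Since 8.180 > 3.841, we reject the null hypothesis — the data do not fit the 1:1 ratio.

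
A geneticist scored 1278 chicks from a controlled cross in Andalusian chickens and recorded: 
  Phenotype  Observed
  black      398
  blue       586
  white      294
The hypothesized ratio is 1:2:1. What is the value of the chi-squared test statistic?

25.718

Total ratio parts = 4. Expected numbers out of 1278:
  black: 1278 × 1/4 = 319.5
  blue: 1278 × 2/4 = 639
  white: 1278 × 1/4 = 319.5
χ² = Σ (O − E)² / E
  black: (398 − 319.5)² / 319.5 = 19.2872
  blue: (586 − 639)² / 639 = 4.3959
  white: (294 − 319.5)² / 319.5 = 2.0352
χ² = 19.2872 + 4.3959 + 2.0352 = 25.7183 ≈ 25.718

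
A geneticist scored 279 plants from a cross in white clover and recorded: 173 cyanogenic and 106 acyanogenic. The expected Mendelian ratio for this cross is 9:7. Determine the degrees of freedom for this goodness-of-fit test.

1

A goodness-of-fit test with 2 phenotype classes has df = 2 − 1 = 1.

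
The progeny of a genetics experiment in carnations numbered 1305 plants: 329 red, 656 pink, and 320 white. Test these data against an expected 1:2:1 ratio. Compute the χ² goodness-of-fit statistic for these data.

0.162

The 1:2:1 ratio has 4 parts, so with N = 1305 the expected counts are:
  red: 1305 × 1/4 = 326.25
  pink: 1305 × 2/4 = 652.5
  white: 1305 × 1/4 = 326.25
χ² = Σ (O − E)² / E
  red: (329 − 326.25)² / 326.25 = 0.0232
  pink: (656 − 652.5)² / 652.5 = 0.0188
  white: (320 − 326.25)² / 326.25 = 0.1197
χ² = 0.0232 + 0.0188 + 0.1197 = 0.1617 ≈ 0.162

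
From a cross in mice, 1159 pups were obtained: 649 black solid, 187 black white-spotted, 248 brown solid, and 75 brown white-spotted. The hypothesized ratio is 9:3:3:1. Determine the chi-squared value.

Expected counts for N = 1159 under a 9:3:3:1 ratio (total parts = 16):
  black solid: 1159 × 9/16 = 651.9375
  black white-spotted: 1159 × 3/16 = 217.3125
  brown solid: 1159 × 3/16 = 217.3125
  brown white-spotted: 1159 × 1/16 = 72.4375
χ² = Σ (O − E)² / E
  black solid: (649 − 651.9375)² / 651.9375 = 0.0132
  black white-spotted: (187 − 217.3125)² / 217.3125 = 4.2282
  brown solid: (248 − 217.3125)² / 217.3125 = 4.3335
  brown white-spotted: (75 − 72.4375)² / 72.4375 = 0.0906
χ² = 0.0132 + 4.2282 + 4.3335 + 0.0906 = 8.6655 ≈ 8.666

8.666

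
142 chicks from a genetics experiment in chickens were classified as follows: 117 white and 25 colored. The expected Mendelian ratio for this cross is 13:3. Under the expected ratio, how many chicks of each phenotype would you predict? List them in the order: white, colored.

115.375, 26.625

Under the 13:3 hypothesis (Σ ratio = 16, N = 142):
  white: 142 × 13/16 = 115.375
  colored: 142 × 3/16 = 26.625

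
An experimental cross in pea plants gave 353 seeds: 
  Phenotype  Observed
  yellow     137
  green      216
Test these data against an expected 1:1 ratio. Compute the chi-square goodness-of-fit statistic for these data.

17.680

The 1:1 ratio has 2 parts, so with N = 353 the expected counts are:
  yellow: 353 × 1/2 = 176.5
  green: 353 × 1/2 = 176.5
χ² = Σ (O − E)² / E
  yellow: (137 − 176.5)² / 176.5 = 8.8399
  green: (216 − 176.5)² / 176.5 = 8.8399
χ² = 8.8399 + 8.8399 = 17.6798 ≈ 17.680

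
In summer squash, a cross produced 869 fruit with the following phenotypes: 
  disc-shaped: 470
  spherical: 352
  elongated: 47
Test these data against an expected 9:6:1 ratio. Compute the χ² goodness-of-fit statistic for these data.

3.803

Total ratio parts = 16. Expected numbers out of 869:
  disc-shaped: 869 × 9/16 = 488.8125
  spherical: 869 × 6/16 = 325.875
  elongated: 869 × 1/16 = 54.3125
χ² = Σ (O − E)² / E
  disc-shaped: (470 − 488.8125)² / 488.8125 = 0.7240
  spherical: (352 − 325.875)² / 325.875 = 2.0944
  elongated: (47 − 54.3125)² / 54.3125 = 0.9845
χ² = 0.7240 + 2.0944 + 0.9845 = 3.8029 ≈ 3.803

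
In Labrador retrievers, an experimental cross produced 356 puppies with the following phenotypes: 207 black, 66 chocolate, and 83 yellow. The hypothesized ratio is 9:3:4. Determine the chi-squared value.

Total ratio parts = 16. Expected numbers out of 356:
  black: 356 × 9/16 = 200.25
  chocolate: 356 × 3/16 = 66.75
  yellow: 356 × 4/16 = 89
χ² = Σ (O − E)² / E
  black: (207 − 200.25)² / 200.25 = 0.2275
  chocolate: (66 − 66.75)² / 66.75 = 0.0084
  yellow: (83 − 89)² / 89 = 0.4045
χ² = 0.2275 + 0.0084 + 0.4045 = 0.6404 ≈ 0.640

0.640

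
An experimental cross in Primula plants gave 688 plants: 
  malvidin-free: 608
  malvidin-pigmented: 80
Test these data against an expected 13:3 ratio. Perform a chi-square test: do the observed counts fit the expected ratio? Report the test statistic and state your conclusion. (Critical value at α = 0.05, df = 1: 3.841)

Expected counts for N = 688 under a 13:3 ratio (total parts = 16):
  malvidin-free: 688 × 13/16 = 559
  malvidin-pigmented: 688 × 3/16 = 129
χ² = Σ (O − E)² / E
  malvidin-free: (608 − 559)² / 559 = 4.2952
  malvidin-pigmented: (80 − 129)² / 129 = 18.6124
χ² = 4.2952 + 18.6124 = 22.9076 ≈ 22.908
Degrees of freedom = 2 − 1 = 1; critical value at α = 0.05 is 3.841.
Since 22.908 > 3.841, we reject the null hypothesis — the data do not fit the 13:3 ratio.

22.908; not consistent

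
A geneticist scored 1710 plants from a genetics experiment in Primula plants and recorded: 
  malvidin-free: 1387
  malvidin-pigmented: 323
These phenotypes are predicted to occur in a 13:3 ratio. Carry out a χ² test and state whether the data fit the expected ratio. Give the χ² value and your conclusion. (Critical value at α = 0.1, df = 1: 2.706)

Total ratio parts = 16. Expected numbers out of 1710:
  malvidin-free: 1710 × 13/16 = 1389.375
  malvidin-pigmented: 1710 × 3/16 = 320.625
χ² = Σ (O − E)² / E
  malvidin-free: (1387 − 1389.375)² / 1389.375 = 0.0041
  malvidin-pigmented: (323 − 320.625)² / 320.625 = 0.0176
χ² = 0.0041 + 0.0176 = 0.0217 ≈ 0.022
Degrees of freedom = 2 − 1 = 1; critical value at α = 0.1 is 2.706.
Since 0.022 < 2.706, we fail to reject the null hypothesis — the data are consistent with the 13:3 ratio.

0.022; consistent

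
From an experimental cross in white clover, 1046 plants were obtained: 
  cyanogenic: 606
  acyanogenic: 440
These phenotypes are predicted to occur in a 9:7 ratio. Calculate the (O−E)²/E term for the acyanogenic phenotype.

Total ratio parts = 16. Expected numbers out of 1046:
  cyanogenic: 1046 × 9/16 = 588.375
  acyanogenic: 1046 × 7/16 = 457.625
Contribution of acyanogenic: (440 − 457.625)² / 457.625 = 0.6788

0.679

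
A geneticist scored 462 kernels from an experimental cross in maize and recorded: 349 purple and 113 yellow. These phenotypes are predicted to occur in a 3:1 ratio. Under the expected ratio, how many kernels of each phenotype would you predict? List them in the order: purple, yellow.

346.5, 115.5

Under the 3:1 hypothesis (Σ ratio = 4, N = 462):
  purple: 462 × 3/4 = 346.5
  yellow: 462 × 1/4 = 115.5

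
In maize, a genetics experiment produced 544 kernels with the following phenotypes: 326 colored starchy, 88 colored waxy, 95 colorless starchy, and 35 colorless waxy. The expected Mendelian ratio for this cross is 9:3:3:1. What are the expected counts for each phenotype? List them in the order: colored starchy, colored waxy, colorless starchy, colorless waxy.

306, 102, 102, 34

The 9:3:3:1 ratio has 16 parts, so with N = 544 the expected counts are:
  colored starchy: 544 × 9/16 = 306
  colored waxy: 544 × 3/16 = 102
  colorless starchy: 544 × 3/16 = 102
  colorless waxy: 544 × 1/16 = 34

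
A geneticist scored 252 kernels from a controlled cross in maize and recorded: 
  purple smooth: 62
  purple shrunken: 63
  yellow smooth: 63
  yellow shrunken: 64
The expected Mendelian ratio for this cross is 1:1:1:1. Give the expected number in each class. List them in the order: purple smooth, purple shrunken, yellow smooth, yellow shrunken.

Expected counts for N = 252 under a 1:1:1:1 ratio (total parts = 4):
  purple smooth: 252 × 1/4 = 63
  purple shrunken: 252 × 1/4 = 63
  yellow smooth: 252 × 1/4 = 63
  yellow shrunken: 252 × 1/4 = 63

63, 63, 63, 63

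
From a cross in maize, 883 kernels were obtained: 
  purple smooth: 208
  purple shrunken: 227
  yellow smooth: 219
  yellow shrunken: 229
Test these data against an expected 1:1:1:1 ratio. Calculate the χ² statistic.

1.236

Total ratio parts = 4. Expected numbers out of 883:
  purple smooth: 883 × 1/4 = 220.75
  purple shrunken: 883 × 1/4 = 220.75
  yellow smooth: 883 × 1/4 = 220.75
  yellow shrunken: 883 × 1/4 = 220.75
χ² = Σ (O − E)² / E
  purple smooth: (208 − 220.75)² / 220.75 = 0.7364
  purple shrunken: (227 − 220.75)² / 220.75 = 0.1770
  yellow smooth: (219 − 220.75)² / 220.75 = 0.0139
  yellow shrunken: (229 − 220.75)² / 220.75 = 0.3083
χ² = 0.7364 + 0.1770 + 0.0139 + 0.3083 = 1.2356 ≈ 1.236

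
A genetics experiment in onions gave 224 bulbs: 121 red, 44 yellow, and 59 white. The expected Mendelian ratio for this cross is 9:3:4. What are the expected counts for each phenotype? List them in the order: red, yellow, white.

126, 42, 56

Under the 9:3:4 hypothesis (Σ ratio = 16, N = 224):
  red: 224 × 9/16 = 126
  yellow: 224 × 3/16 = 42
  white: 224 × 4/16 = 56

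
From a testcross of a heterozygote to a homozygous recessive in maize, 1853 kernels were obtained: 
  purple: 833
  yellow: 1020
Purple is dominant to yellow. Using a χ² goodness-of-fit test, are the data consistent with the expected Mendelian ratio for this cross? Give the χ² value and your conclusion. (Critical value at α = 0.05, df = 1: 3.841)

A testcross of a heterozygote (Aa × aa) gives a 1:1 phenotypic ratio.
Total ratio parts = 2. Expected numbers out of 1853:
  purple: 1853 × 1/2 = 926.5
  yellow: 1853 × 1/2 = 926.5
χ² = Σ (O − E)² / E
  purple: (833 − 926.5)² / 926.5 = 9.4358
  yellow: (1020 − 926.5)² / 926.5 = 9.4358
χ² = 9.4358 + 9.4358 = 18.8716 ≈ 18.872
Degrees of freedom = 2 − 1 = 1; critical value at α = 0.05 is 3.841.
Since 18.872 > 3.841, we reject the null hypothesis — the data do not fit the 1:1 ratio.

18.872; not consistent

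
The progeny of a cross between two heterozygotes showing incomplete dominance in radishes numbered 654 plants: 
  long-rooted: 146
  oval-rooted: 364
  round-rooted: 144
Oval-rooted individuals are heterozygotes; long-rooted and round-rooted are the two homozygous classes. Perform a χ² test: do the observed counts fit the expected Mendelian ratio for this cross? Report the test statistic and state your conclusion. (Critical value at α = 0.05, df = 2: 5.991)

With incomplete dominance, a heterozygote × heterozygote cross gives a 1:2:1 phenotypic ratio.
Expected counts for N = 654 under a 1:2:1 ratio (total parts = 4):
  long-rooted: 654 × 1/4 = 163.5
  oval-rooted: 654 × 2/4 = 327
  round-rooted: 654 × 1/4 = 163.5
χ² = Σ (O − E)² / E
  long-rooted: (146 − 163.5)² / 163.5 = 1.8731
  oval-rooted: (364 − 327)² / 327 = 4.1865
  round-rooted: (144 − 163.5)² / 163.5 = 2.3257
χ² = 1.8731 + 4.1865 + 2.3257 = 8.3853 ≈ 8.385
Degrees of freedom = 3 − 1 = 2; critical value at α = 0.05 is 5.991.
Since 8.385 > 5.991, we reject the null hypothesis — the data do not fit the 1:2:1 ratio.

8.385; not consistent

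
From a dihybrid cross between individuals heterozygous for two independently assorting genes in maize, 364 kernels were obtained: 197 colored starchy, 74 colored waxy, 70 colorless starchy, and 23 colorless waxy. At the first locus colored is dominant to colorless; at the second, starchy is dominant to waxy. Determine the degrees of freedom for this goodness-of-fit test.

A dihybrid F₂ with independent assortment and complete dominance at both loci gives a 9:3:3:1 phenotypic ratio.
A goodness-of-fit test with 4 phenotype classes has df = 4 − 1 = 3.

3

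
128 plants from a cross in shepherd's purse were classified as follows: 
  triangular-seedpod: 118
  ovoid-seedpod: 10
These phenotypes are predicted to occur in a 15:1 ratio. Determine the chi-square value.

Expected counts for N = 128 under a 15:1 ratio (total parts = 16):
  triangular-seedpod: 128 × 15/16 = 120
  ovoid-seedpod: 128 × 1/16 = 8
χ² = Σ (O − E)² / E
  triangular-seedpod: (118 − 120)² / 120 = 0.0333
  ovoid-seedpod: (10 − 8)² / 8 = 0.5000
χ² = 0.0333 + 0.5000 = 0.5333 ≈ 0.533

0.533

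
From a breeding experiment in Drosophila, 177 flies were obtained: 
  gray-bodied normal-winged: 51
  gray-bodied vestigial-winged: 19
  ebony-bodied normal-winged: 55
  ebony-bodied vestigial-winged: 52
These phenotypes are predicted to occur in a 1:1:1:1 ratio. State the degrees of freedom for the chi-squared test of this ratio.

A goodness-of-fit test with 4 phenotype classes has df = 4 − 1 = 3.

3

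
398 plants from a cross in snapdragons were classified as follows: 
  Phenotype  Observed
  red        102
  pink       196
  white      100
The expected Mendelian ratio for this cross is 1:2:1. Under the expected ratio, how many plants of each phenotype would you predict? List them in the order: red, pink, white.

99.5, 199, 99.5

Total ratio parts = 4. Expected numbers out of 398:
  red: 398 × 1/4 = 99.5
  pink: 398 × 2/4 = 199
  white: 398 × 1/4 = 99.5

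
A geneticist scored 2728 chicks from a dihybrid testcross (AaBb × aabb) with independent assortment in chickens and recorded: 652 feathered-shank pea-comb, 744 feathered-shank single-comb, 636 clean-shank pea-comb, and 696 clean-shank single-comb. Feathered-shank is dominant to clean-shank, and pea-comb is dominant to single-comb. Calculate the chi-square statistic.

A dihybrid testcross with independent assortment gives a 1:1:1:1 ratio.
Total ratio parts = 4. Expected numbers out of 2728:
  feathered-shank pea-comb: 2728 × 1/4 = 682
  feathered-shank single-comb: 2728 × 1/4 = 682
  clean-shank pea-comb: 2728 × 1/4 = 682
  clean-shank single-comb: 2728 × 1/4 = 682
χ² = Σ (O − E)² / E
  feathered-shank pea-comb: (652 − 682)² / 682 = 1.3196
  feathered-shank single-comb: (744 − 682)² / 682 = 5.6364
  clean-shank pea-comb: (636 − 682)² / 682 = 3.1026
  clean-shank single-comb: (696 − 682)² / 682 = 0.2874
χ² = 1.3196 + 5.6364 + 3.1026 + 0.2874 = 10.346

10.346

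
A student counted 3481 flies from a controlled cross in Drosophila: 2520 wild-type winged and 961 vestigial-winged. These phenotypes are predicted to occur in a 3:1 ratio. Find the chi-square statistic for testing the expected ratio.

12.618

Total ratio parts = 4. Expected numbers out of 3481:
  wild-type winged: 3481 × 3/4 = 2610.75
  vestigial-winged: 3481 × 1/4 = 870.25
χ² = Σ (O − E)² / E
  wild-type winged: (2520 − 2610.75)² / 2610.75 = 3.1545
  vestigial-winged: (961 − 870.25)² / 870.25 = 9.4634
χ² = 3.1545 + 9.4634 = 12.6179 ≈ 12.618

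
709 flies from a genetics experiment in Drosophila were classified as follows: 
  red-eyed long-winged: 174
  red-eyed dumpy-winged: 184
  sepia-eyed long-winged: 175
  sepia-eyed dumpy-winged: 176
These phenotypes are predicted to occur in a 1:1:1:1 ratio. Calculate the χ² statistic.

Total ratio parts = 4. Expected numbers out of 709:
  red-eyed long-winged: 709 × 1/4 = 177.25
  red-eyed dumpy-winged: 709 × 1/4 = 177.25
  sepia-eyed long-winged: 709 × 1/4 = 177.25
  sepia-eyed dumpy-winged: 709 × 1/4 = 177.25
χ² = Σ (O − E)² / E
  red-eyed long-winged: (174 − 177.25)² / 177.25 = 0.0596
  red-eyed dumpy-winged: (184 − 177.25)² / 177.25 = 0.2571
  sepia-eyed long-winged: (175 − 177.25)² / 177.25 = 0.0286
  sepia-eyed dumpy-winged: (176 − 177.25)² / 177.25 = 0.0088
χ² = 0.0596 + 0.2571 + 0.0286 + 0.0088 = 0.3541 ≈ 0.354

0.354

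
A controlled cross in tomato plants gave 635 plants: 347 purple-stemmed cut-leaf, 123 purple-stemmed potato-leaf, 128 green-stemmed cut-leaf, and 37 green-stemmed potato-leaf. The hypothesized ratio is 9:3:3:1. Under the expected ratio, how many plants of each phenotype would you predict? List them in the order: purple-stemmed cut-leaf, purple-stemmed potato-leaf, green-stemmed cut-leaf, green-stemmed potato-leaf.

357.1875, 119.0625, 119.0625, 39.6875

Expected counts for N = 635 under a 9:3:3:1 ratio (total parts = 16):
  purple-stemmed cut-leaf: 635 × 9/16 = 357.1875
  purple-stemmed potato-leaf: 635 × 3/16 = 119.0625
  green-stemmed cut-leaf: 635 × 3/16 = 119.0625
  green-stemmed potato-leaf: 635 × 1/16 = 39.6875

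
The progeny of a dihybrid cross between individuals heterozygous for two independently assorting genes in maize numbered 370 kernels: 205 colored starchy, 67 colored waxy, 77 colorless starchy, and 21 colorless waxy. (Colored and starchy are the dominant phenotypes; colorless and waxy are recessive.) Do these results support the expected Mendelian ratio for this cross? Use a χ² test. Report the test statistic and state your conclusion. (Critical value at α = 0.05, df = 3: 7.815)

A dihybrid F₂ with independent assortment and complete dominance at both loci gives a 9:3:3:1 phenotypic ratio.
Expected counts for N = 370 under a 9:3:3:1 ratio (total parts = 16):
  colored starchy: 370 × 9/16 = 208.125
  colored waxy: 370 × 3/16 = 69.375
  colorless starchy: 370 × 3/16 = 69.375
  colorless waxy: 370 × 1/16 = 23.125
χ² = Σ (O − E)² / E
  colored starchy: (205 − 208.125)² / 208.125 = 0.0469
  colored waxy: (67 − 69.375)² / 69.375 = 0.0813
  colorless starchy: (77 − 69.375)² / 69.375 = 0.8381
  colorless waxy: (21 − 23.125)² / 23.125 = 0.1953
χ² = 0.0469 + 0.0813 + 0.8381 + 0.1953 = 1.1616 ≈ 1.162
Degrees of freedom = 4 − 1 = 3; critical value at α = 0.05 is 7.815.
Since 1.162 < 7.815, we fail to reject the null hypothesis — the data are consistent with the 9:3:3:1 ratio.

1.162; consistent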